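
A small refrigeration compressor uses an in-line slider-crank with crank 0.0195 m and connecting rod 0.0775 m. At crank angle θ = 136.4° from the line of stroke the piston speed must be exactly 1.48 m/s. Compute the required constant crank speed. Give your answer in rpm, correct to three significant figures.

For an in-line slider-crank, |v_piston| = rω|sinθ|·[1 + r cosθ/√(L² − r² sin²θ)].
With r = 0.0195 m, L = 0.0775 m, θ = 136.4°: the bracketed kinematic factor |dx/dθ| = 0.01096 m.
ω = v/|dx/dθ| = 1.48/0.01096 = 135.04 rad/s.
N = 60ω/(2π) = 1289.6 rpm.

1290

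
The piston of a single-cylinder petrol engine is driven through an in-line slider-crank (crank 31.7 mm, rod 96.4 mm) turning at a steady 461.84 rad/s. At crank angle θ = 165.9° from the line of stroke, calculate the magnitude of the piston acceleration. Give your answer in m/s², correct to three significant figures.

ω = 461.8 rad/s
x(θ) = r cosθ + √(L² − r² sin²θ); with ω constant, a = ω²·d²x/dθ².
d²x/dθ² = −r cosθ − r²(cos2θ)/√u − r⁴ sin²2θ/(4u^{3/2}),  u = L² − r² sin²θ = 0.00923332 m².
Substituting r = 0.0317 m, L = 0.0964 m, θ = 165.9°: d²x/dθ² = +0.021465 m.
a = ω²·d²x/dθ² = (461.8)²·(+0.021465) = +4578.4 m/s²;  |a| = 4578.4 m/s².

4580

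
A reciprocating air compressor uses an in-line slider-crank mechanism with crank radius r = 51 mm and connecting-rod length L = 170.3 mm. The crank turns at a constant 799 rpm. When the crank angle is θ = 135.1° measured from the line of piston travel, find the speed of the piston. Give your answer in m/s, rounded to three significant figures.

2.36

ω = 2π·799/60 = 83.67 rad/s
For an in-line slider-crank, x = r cosθ + √(L² − r² sin²θ), so v = −rω sinθ·[1 + r cosθ/√(L² − r² sin²θ)].
With r = 0.051 m, L = 0.1703 m, θ = 135.1°: √(L² − r² sin²θ) = 0.16645 m.
v = −0.051·83.67·0.70587·[1 + 0.051·-0.70834/0.16645] = -2.3584 m/s.
|v| = 2.3584 m/s.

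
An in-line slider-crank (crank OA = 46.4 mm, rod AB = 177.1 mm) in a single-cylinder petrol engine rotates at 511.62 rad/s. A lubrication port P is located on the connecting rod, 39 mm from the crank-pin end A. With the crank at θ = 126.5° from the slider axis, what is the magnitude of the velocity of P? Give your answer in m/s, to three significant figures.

ω = 511.6 rad/s.  Crank-pin speed |V_A| = rω = 23.739 m/s, perpendicular to OA.
Rod angle: sinφ = −(r/L) sinθ ⇒ φ = -12.158°; ω_rod = −rω cosθ/√(L²−r²sin²θ) = +81.562 rad/s.
V_P = V_A + ω_rod × AP, with AP = 0.039 m along the rod.
Components: V_Px = −rω sinθ − a·ω_rod·sinφ = -18.413 m/s;  V_Py = rω cosθ + a·ω_rod·cosφ = -11.011 m/s.
|V_P| = √(V_Px² + V_Py²) = 21.454 m/s.

21.5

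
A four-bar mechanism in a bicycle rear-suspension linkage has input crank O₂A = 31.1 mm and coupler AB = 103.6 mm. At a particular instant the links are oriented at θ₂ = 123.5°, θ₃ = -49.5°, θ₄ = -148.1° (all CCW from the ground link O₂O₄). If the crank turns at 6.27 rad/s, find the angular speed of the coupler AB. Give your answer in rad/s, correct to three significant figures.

1.90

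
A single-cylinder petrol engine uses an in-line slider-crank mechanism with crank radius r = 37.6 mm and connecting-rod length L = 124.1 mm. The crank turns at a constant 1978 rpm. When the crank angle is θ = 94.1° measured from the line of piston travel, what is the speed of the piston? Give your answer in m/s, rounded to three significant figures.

7.59

ω = 2π·1978/60 = 207.1 rad/s
For an in-line slider-crank, x = r cosθ + √(L² − r² sin²θ), so v = −rω sinθ·[1 + r cosθ/√(L² − r² sin²θ)].
With r = 0.0376 m, L = 0.1241 m, θ = 94.1°: √(L² − r² sin²θ) = 0.1183 m.
v = −0.0376·207.1·0.99744·[1 + 0.0376·-0.07150/0.1183] = -7.5918 m/s.
|v| = 7.5918 m/s.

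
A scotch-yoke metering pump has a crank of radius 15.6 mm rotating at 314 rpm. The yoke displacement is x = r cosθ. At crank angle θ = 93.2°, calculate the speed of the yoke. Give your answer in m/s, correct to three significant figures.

ω = 32.88 rad/s (from 314 rpm).
x = r cosθ ⇒ ẋ = −rω sinθ.
|v| = rω|sinθ| = 0.0156·32.88·|sin 93.2°| = 0.51216 m/s.

0.512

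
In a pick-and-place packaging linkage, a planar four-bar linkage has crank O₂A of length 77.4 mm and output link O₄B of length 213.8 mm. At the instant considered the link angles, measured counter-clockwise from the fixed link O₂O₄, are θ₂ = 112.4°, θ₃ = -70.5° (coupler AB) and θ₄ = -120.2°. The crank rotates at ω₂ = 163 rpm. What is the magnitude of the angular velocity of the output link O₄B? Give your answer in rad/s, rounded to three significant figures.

ω₂ = 17.07 rad/s (from 163 rpm).
Differentiating the loop-closure r₂e^{iθ₂}+r₃e^{iθ₃}=r₁+r₄e^{iθ₄} gives r₂ω₂e^{iθ₂}+r₃ω₃e^{iθ₃}=r₄ω₄e^{iθ₄}.
Eliminating the other unknown: ω₄ = r₂ω₂ sin(θ₂−θ₃) / [r₄ sin(θ₄−θ₃)].
Numerator sine = -0.05059; denominator sine = -0.76267.
Result = 0.0774·17.07·(-0.05059) / (0.2138·(-0.76267)) = +0.40992 rad/s; magnitude 0.40992 rad/s.

0.410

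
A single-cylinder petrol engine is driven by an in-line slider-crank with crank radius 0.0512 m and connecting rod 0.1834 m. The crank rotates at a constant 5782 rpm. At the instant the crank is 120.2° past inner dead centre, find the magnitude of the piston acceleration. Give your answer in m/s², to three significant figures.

ω = 2π·5782/60 = 605.5 rad/s
x(θ) = r cosθ + √(L² − r² sin²θ); with ω constant, a = ω²·d²x/dθ².
d²x/dθ² = −r cosθ − r²(cos2θ)/√u − r⁴ sin²2θ/(4u^{3/2}),  u = L² − r² sin²θ = 0.0316774 m².
Substituting r = 0.0512 m, L = 0.1834 m, θ = 120.2°: d²x/dθ² = +0.032799 m.
a = ω²·d²x/dθ² = (605.5)²·(+0.032799) = +12025 m/s²;  |a| = 12025 m/s².

12000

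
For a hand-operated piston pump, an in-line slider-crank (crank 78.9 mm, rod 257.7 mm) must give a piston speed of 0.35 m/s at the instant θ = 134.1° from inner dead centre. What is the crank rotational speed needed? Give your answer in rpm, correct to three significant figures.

For an in-line slider-crank, |v_piston| = rω|sinθ|·[1 + r cosθ/√(L² − r² sin²θ)].
With r = 0.0789 m, L = 0.2577 m, θ = 134.1°: the bracketed kinematic factor |dx/dθ| = 0.044285 m.
ω = v/|dx/dθ| = 0.35/0.044285 = 7.9034 rad/s.
N = 60ω/(2π) = 75.472 rpm.

75.5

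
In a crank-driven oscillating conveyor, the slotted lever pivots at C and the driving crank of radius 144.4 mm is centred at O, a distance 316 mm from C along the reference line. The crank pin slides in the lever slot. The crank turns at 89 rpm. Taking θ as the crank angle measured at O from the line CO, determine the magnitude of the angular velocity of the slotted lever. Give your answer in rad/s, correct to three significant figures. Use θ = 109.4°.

ω = 9.32 rad/s (from 89 rpm).
Crank pin A relative to C: A = (d + r cosθ, r sinθ); lever angle φ = atan2(r sinθ, d + r cosθ).
Differentiating tanφ: φ̇ = rω(d cosθ + r)/(d² + r² + 2dr cosθ).
d² + r² + 2dr cosθ = |CA|² = 0.0903941 m²;  d cosθ + r = +0.039437 m.
|ω_lever| = |0.1444·9.32·+0.039437| / 0.0903941 = 0.58715 rad/s.

0.587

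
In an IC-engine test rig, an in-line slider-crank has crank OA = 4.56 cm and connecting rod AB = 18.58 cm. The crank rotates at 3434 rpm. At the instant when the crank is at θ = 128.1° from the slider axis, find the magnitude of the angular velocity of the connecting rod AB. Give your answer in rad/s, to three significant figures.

ω = 359.6 rad/s (converted from 3434 rpm).
The rod makes angle φ with the slider axis where L sinφ = r sinθ; differentiating, L cosφ·φ̇ = r ω cosθ.
L cosφ = √(L² − r² sin²θ) = 0.1823 m.
|ω_rod| = r ω |cosθ| / √(L² − r² sin²θ) = 0.0456·359.6·0.61704/0.1823 = 55.503 rad/s.

55.5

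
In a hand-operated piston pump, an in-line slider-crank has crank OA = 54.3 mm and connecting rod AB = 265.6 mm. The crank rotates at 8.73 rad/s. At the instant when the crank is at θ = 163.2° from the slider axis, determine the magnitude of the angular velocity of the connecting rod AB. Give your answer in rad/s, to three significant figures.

ω = 8.73 rad/s
The rod makes angle φ with the slider axis where L sinφ = r sinθ; differentiating, L cosφ·φ̇ = r ω cosθ.
L cosφ = √(L² − r² sin²θ) = 0.26514 m.
|ω_rod| = r ω |cosθ| / √(L² − r² sin²θ) = 0.0543·8.73·0.95732/0.26514 = 1.7116 rad/s.

1.71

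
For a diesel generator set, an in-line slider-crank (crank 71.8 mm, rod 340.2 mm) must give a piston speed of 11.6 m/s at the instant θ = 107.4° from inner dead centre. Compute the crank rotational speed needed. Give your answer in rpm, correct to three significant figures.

For an in-line slider-crank, |v_piston| = rω|sinθ|·[1 + r cosθ/√(L² − r² sin²θ)].
With r = 0.0718 m, L = 0.3402 m, θ = 107.4°: the bracketed kinematic factor |dx/dθ| = 0.0641 m.
ω = v/|dx/dθ| = 11.6/0.0641 = 180.97 rad/s.
N = 60ω/(2π) = 1728.1 rpm.

1730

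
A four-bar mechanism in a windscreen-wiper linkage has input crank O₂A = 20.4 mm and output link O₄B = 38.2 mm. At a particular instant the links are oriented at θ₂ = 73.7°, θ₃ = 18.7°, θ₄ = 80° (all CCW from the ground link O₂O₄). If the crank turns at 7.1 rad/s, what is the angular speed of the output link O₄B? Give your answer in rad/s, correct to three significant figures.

ω₂ = 7.1 rad/s
Differentiating the loop-closure r₂e^{iθ₂}+r₃e^{iθ₃}=r₁+r₄e^{iθ₄} gives r₂ω₂e^{iθ₂}+r₃ω₃e^{iθ₃}=r₄ω₄e^{iθ₄}.
Eliminating the other unknown: ω₄ = r₂ω₂ sin(θ₂−θ₃) / [r₄ sin(θ₄−θ₃)].
Numerator sine = +0.81915; denominator sine = +0.87715.
Result = 0.0204·7.1·(+0.81915) / (0.0382·(+0.87715)) = +3.5409 rad/s; magnitude 3.5409 rad/s.

3.54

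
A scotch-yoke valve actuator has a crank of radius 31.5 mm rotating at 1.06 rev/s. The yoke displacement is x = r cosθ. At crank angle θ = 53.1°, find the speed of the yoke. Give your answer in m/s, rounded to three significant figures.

ω = 6.66 rad/s (from 1.06 rev/s).
x = r cosθ ⇒ ẋ = −rω sinθ.
|v| = rω|sinθ| = 0.0315·6.66·|sin 53.1°| = 0.16777 m/s.

0.168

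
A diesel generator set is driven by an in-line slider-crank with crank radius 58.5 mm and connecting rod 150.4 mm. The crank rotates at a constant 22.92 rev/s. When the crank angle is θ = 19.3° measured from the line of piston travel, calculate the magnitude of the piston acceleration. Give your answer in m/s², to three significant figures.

1520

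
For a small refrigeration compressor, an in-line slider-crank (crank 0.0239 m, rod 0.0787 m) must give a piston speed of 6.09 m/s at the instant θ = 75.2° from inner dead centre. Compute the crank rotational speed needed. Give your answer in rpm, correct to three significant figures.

For an in-line slider-crank, |v_piston| = rω|sinθ|·[1 + r cosθ/√(L² − r² sin²θ)].
With r = 0.0239 m, L = 0.0787 m, θ = 75.2°: the bracketed kinematic factor |dx/dθ| = 0.024982 m.
ω = v/|dx/dθ| = 6.09/0.024982 = 243.77 rad/s.
N = 60ω/(2π) = 2327.9 rpm.

2330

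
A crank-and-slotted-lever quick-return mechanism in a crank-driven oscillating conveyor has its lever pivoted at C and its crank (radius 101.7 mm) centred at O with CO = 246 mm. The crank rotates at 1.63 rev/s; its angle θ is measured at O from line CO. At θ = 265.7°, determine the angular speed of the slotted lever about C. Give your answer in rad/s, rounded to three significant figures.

ω = 10.24 rad/s (from 1.63 rev/s).
Crank pin A relative to C: A = (d + r cosθ, r sinθ); lever angle φ = atan2(r sinθ, d + r cosθ).
Differentiating tanφ: φ̇ = rω(d cosθ + r)/(d² + r² + 2dr cosθ).
d² + r² + 2dr cosθ = |CA|² = 0.0671072 m²;  d cosθ + r = +0.083255 m.
|ω_lever| = |0.1017·10.24·+0.083255| / 0.0671072 = 1.2922 rad/s.

1.29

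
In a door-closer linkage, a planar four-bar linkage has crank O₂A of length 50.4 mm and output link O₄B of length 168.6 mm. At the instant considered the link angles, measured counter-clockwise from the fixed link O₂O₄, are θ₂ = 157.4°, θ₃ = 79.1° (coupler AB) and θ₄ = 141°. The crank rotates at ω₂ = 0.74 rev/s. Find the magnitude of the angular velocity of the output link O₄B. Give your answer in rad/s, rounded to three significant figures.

ω₂ = 4.65 rad/s (from 0.74 rev/s).
Differentiating the loop-closure r₂e^{iθ₂}+r₃e^{iθ₃}=r₁+r₄e^{iθ₄} gives r₂ω₂e^{iθ₂}+r₃ω₃e^{iθ₃}=r₄ω₄e^{iθ₄}.
Eliminating the other unknown: ω₄ = r₂ω₂ sin(θ₂−θ₃) / [r₄ sin(θ₄−θ₃)].
Numerator sine = +0.97922; denominator sine = +0.88213.
Result = 0.0504·4.65·(+0.97922) / (0.1686·(+0.88213)) = +1.5429 rad/s; magnitude 1.5429 rad/s.

1.54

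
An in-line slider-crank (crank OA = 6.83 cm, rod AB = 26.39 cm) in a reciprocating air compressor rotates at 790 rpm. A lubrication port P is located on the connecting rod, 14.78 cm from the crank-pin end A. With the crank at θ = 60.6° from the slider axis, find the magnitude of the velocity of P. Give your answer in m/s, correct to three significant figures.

5.42

ω = 82.73 rad/s.  Crank-pin speed |V_A| = rω = 5.6504 m/s, perpendicular to OA.
Rod angle: sinφ = −(r/L) sinθ ⇒ φ = -13.031°; ω_rod = −rω cosθ/√(L²−r²sin²θ) = -10.789 rad/s.
V_P = V_A + ω_rod × AP, with AP = 0.1478 m along the rod.
Components: V_Px = −rω sinθ − a·ω_rod·sinφ = -5.2822 m/s;  V_Py = rω cosθ + a·ω_rod·cosφ = +1.2203 m/s.
|V_P| = √(V_Px² + V_Py²) = 5.4213 m/s.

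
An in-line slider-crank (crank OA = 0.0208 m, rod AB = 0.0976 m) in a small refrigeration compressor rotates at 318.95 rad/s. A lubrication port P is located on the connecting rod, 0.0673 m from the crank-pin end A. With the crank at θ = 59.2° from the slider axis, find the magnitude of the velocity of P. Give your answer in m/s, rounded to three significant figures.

ω = 318.9 rad/s.  Crank-pin speed |V_A| = rω = 6.6342 m/s, perpendicular to OA.
Rod angle: sinφ = −(r/L) sinθ ⇒ φ = -10.548°; ω_rod = −rω cosθ/√(L²−r²sin²θ) = -35.403 rad/s.
V_P = V_A + ω_rod × AP, with AP = 0.0673 m along the rod.
Components: V_Px = −rω sinθ − a·ω_rod·sinφ = -6.1346 m/s;  V_Py = rω cosθ + a·ω_rod·cosφ = +1.0546 m/s.
|V_P| = √(V_Px² + V_Py²) = 6.2246 m/s.

6.22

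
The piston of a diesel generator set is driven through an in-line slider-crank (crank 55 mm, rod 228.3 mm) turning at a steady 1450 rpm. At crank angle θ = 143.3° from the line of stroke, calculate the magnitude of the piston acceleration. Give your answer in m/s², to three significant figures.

924

ω = 2π·1450/60 = 151.8 rad/s
x(θ) = r cosθ + √(L² − r² sin²θ); with ω constant, a = ω²·d²x/dθ².
d²x/dθ² = −r cosθ − r²(cos2θ)/√u − r⁴ sin²2θ/(4u^{3/2}),  u = L² − r² sin²θ = 0.0510405 m².
Substituting r = 0.055 m, L = 0.2283 m, θ = 143.3°: d²x/dθ² = +0.04009 m.
a = ω²·d²x/dθ² = (151.8)²·(+0.04009) = +924.34 m/s²;  |a| = 924.34 m/s².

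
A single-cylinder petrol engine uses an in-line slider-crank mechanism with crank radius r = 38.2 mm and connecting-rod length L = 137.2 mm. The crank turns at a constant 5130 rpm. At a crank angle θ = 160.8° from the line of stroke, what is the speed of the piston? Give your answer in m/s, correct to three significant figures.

ω = 2π·5130/60 = 537.2 rad/s
For an in-line slider-crank, x = r cosθ + √(L² − r² sin²θ), so v = −rω sinθ·[1 + r cosθ/√(L² − r² sin²θ)].
With r = 0.0382 m, L = 0.1372 m, θ = 160.8°: √(L² − r² sin²θ) = 0.13662 m.
v = −0.0382·537.2·0.32887·[1 + 0.0382·-0.94438/0.13662] = -4.9668 m/s.
|v| = 4.9668 m/s.

4.97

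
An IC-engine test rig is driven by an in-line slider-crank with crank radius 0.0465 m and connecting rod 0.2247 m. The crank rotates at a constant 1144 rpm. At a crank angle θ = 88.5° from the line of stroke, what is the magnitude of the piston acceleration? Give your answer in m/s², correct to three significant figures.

123

ω = 2π·1144/60 = 119.8 rad/s
x(θ) = r cosθ + √(L² − r² sin²θ); with ω constant, a = ω²·d²x/dθ².
d²x/dθ² = −r cosθ − r²(cos2θ)/√u − r⁴ sin²2θ/(4u^{3/2}),  u = L² − r² sin²θ = 0.0483293 m².
Substituting r = 0.0465 m, L = 0.2247 m, θ = 88.5°: d²x/dθ² = +0.0086046 m.
a = ω²·d²x/dθ² = (119.8)²·(+0.0086046) = +123.49 m/s²;  |a| = 123.49 m/s².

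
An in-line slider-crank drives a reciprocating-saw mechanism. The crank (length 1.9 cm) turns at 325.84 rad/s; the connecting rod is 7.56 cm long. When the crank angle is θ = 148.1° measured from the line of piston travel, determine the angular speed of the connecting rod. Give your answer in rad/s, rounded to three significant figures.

ω = 325.8 rad/s
The rod makes angle φ with the slider axis where L sinφ = r sinθ; differentiating, L cosφ·φ̇ = r ω cosθ.
L cosφ = √(L² − r² sin²θ) = 0.07493 m.
|ω_rod| = r ω |cosθ| / √(L² − r² sin²θ) = 0.019·325.8·0.84897/0.07493 = 70.145 rad/s.

70.1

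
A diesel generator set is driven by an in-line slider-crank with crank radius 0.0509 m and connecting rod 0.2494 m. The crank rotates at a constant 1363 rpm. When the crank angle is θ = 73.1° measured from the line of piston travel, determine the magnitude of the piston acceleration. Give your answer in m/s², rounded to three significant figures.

123

ω = 2π·1363/60 = 142.7 rad/s
x(θ) = r cosθ + √(L² − r² sin²θ); with ω constant, a = ω²·d²x/dθ².
d²x/dθ² = −r cosθ − r²(cos2θ)/√u − r⁴ sin²2θ/(4u^{3/2}),  u = L² − r² sin²θ = 0.0598285 m².
Substituting r = 0.0509 m, L = 0.2494 m, θ = 73.1°: d²x/dθ² = -0.0060304 m.
a = ω²·d²x/dθ² = (142.7)²·(-0.0060304) = -122.85 m/s²;  |a| = 122.85 m/s².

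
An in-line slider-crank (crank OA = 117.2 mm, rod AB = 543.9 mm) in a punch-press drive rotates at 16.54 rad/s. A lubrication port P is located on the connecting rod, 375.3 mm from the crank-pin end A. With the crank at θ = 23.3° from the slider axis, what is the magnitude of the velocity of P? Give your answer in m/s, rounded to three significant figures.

1.03

ω = 16.54 rad/s.  Crank-pin speed |V_A| = rω = 1.9385 m/s, perpendicular to OA.
Rod angle: sinφ = −(r/L) sinθ ⇒ φ = -4.889°; ω_rod = −rω cosθ/√(L²−r²sin²θ) = -3.2853 rad/s.
V_P = V_A + ω_rod × AP, with AP = 0.3753 m along the rod.
Components: V_Px = −rω sinθ − a·ω_rod·sinφ = -0.87185 m/s;  V_Py = rω cosθ + a·ω_rod·cosφ = +0.55189 m/s.
|V_P| = √(V_Px² + V_Py²) = 1.0318 m/s.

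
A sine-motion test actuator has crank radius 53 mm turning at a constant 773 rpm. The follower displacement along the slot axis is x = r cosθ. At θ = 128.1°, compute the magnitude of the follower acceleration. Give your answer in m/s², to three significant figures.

214

ω = 80.95 rad/s (from 773 rpm).
x = r cosθ ⇒ ẍ = −rω² cosθ (ω constant).
|a| = rω²|cosθ| = 0.053·(80.95)²·|cos 128.1°| = 214.29 m/s².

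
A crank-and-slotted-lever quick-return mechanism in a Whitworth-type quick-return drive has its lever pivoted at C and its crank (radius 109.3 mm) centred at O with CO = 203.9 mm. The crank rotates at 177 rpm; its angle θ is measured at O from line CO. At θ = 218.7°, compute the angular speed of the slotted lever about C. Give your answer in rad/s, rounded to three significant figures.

ω = 18.54 rad/s (from 177 rpm).
Crank pin A relative to C: A = (d + r cosθ, r sinθ); lever angle φ = atan2(r sinθ, d + r cosθ).
Differentiating tanφ: φ̇ = rω(d cosθ + r)/(d² + r² + 2dr cosθ).
d² + r² + 2dr cosθ = |CA|² = 0.0187359 m²;  d cosθ + r = -0.04983 m.
|ω_lever| = |0.1093·18.54·-0.04983| / 0.0187359 = 5.3881 rad/s.

5.39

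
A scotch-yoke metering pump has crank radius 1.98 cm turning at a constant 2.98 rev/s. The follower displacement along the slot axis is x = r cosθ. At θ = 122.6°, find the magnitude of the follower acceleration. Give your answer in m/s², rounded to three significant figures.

3.74

ω = 18.72 rad/s (from 2.98 rev/s).
x = r cosθ ⇒ ẍ = −rω² cosθ (ω constant).
|a| = rω²|cosθ| = 0.0198·(18.72)²·|cos 122.6°| = 3.7399 m/s².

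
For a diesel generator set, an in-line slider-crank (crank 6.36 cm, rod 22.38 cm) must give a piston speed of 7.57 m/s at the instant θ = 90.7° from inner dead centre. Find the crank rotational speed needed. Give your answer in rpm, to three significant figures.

1140

For an in-line slider-crank, |v_piston| = rω|sinθ|·[1 + r cosθ/√(L² − r² sin²θ)].
With r = 0.0636 m, L = 0.2238 m, θ = 90.7°: the bracketed kinematic factor |dx/dθ| = 0.063365 m.
ω = v/|dx/dθ| = 7.57/0.063365 = 119.47 rad/s.
N = 60ω/(2π) = 1140.8 rpm.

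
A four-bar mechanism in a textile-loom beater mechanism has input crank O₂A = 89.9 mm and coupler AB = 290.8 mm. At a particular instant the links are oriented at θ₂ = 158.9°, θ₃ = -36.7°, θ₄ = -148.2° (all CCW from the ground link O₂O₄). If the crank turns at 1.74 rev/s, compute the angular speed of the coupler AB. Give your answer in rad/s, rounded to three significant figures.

ω₂ = 10.93 rad/s (from 1.74 rev/s).
Differentiating the loop-closure r₂e^{iθ₂}+r₃e^{iθ₃}=r₁+r₄e^{iθ₄} gives r₂ω₂e^{iθ₂}+r₃ω₃e^{iθ₃}=r₄ω₄e^{iθ₄}.
Eliminating the other unknown: ω₃ = r₂ω₂ sin(θ₄−θ₂) / [r₃ sin(θ₃−θ₄)].
Numerator sine = +0.79758; denominator sine = +0.93042.
Result = 0.0899·10.93·(+0.79758) / (0.2908·(+0.93042)) = +2.8973 rad/s; magnitude 2.8973 rad/s.

2.90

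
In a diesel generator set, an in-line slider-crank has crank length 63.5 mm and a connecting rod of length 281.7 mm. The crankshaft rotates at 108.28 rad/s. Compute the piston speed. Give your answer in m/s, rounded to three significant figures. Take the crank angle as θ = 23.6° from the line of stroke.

3.32

ω = 108.3 rad/s
For an in-line slider-crank, x = r cosθ + √(L² − r² sin²θ), so v = −rω sinθ·[1 + r cosθ/√(L² − r² sin²θ)].
With r = 0.0635 m, L = 0.2817 m, θ = 23.6°: √(L² − r² sin²θ) = 0.28055 m.
v = −0.0635·108.3·0.40035·[1 + 0.0635·0.91636/0.28055] = -3.3237 m/s.
|v| = 3.3237 m/s.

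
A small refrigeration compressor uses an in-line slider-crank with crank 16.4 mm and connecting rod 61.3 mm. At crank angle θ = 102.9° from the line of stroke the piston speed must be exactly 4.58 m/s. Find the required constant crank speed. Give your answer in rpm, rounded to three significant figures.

2920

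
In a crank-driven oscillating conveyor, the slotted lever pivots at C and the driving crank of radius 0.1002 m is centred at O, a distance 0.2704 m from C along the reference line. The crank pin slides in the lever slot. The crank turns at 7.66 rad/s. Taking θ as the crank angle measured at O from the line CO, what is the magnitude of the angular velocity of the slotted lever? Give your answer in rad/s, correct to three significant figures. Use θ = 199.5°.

3.70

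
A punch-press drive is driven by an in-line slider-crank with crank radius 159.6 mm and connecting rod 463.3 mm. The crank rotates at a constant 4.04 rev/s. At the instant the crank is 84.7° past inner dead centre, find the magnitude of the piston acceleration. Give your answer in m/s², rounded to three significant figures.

ω = 2π·4.04 = 25.38 rad/s
x(θ) = r cosθ + √(L² − r² sin²θ); with ω constant, a = ω²·d²x/dθ².
d²x/dθ² = −r cosθ − r²(cos2θ)/√u − r⁴ sin²2θ/(4u^{3/2}),  u = L² − r² sin²θ = 0.189392 m².
Substituting r = 0.1596 m, L = 0.4633 m, θ = 84.7°: d²x/dθ² = +0.042723 m.
a = ω²·d²x/dθ² = (25.38)²·(+0.042723) = +27.529 m/s²;  |a| = 27.529 m/s².

27.5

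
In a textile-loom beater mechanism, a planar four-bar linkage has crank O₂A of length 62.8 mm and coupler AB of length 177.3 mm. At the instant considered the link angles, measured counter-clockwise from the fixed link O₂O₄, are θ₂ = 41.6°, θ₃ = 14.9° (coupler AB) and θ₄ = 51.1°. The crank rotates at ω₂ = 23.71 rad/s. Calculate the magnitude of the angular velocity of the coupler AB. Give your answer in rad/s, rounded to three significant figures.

2.35

ω₂ = 23.71 rad/s
Differentiating the loop-closure r₂e^{iθ₂}+r₃e^{iθ₃}=r₁+r₄e^{iθ₄} gives r₂ω₂e^{iθ₂}+r₃ω₃e^{iθ₃}=r₄ω₄e^{iθ₄}.
Eliminating the other unknown: ω₃ = r₂ω₂ sin(θ₄−θ₂) / [r₃ sin(θ₃−θ₄)].
Numerator sine = +0.16505; denominator sine = -0.59061.
Result = 0.0628·23.71·(+0.16505) / (0.1773·(-0.59061)) = -2.3469 rad/s; magnitude 2.3469 rad/s.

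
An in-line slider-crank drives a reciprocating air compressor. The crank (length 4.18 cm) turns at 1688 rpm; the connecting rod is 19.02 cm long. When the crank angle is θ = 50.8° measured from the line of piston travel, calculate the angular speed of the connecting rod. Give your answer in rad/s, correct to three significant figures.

ω = 176.8 rad/s (converted from 1688 rpm).
The rod makes angle φ with the slider axis where L sinφ = r sinθ; differentiating, L cosφ·φ̇ = r ω cosθ.
L cosφ = √(L² − r² sin²θ) = 0.18742 m.
|ω_rod| = r ω |cosθ| / √(L² − r² sin²θ) = 0.0418·176.8·0.63203/0.18742 = 24.917 rad/s.

24.9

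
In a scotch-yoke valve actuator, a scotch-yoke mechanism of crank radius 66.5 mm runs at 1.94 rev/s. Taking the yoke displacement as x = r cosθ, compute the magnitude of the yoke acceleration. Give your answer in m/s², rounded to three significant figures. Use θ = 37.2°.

7.87

ω = 12.19 rad/s (from 1.94 rev/s).
x = r cosθ ⇒ ẍ = −rω² cosθ (ω constant).
|a| = rω²|cosθ| = 0.0665·(12.19)²·|cos 37.2°| = 7.8702 m/s².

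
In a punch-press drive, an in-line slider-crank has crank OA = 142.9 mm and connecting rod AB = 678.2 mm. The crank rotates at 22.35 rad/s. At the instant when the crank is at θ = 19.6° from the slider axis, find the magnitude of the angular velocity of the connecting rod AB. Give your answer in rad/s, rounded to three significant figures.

ω = 22.35 rad/s
The rod makes angle φ with the slider axis where L sinφ = r sinθ; differentiating, L cosφ·φ̇ = r ω cosθ.
L cosφ = √(L² − r² sin²θ) = 0.6765 m.
|ω_rod| = r ω |cosθ| / √(L² − r² sin²θ) = 0.1429·22.35·0.94206/0.6765 = 4.4475 rad/s.

4.45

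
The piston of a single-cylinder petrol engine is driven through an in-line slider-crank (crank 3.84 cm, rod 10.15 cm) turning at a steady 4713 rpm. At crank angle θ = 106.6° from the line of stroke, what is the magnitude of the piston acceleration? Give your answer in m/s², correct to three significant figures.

ω = 2π·4713/60 = 493.5 rad/s
x(θ) = r cosθ + √(L² − r² sin²θ); with ω constant, a = ω²·d²x/dθ².
d²x/dθ² = −r cosθ − r²(cos2θ)/√u − r⁴ sin²2θ/(4u^{3/2}),  u = L² − r² sin²θ = 0.00894804 m².
Substituting r = 0.0384 m, L = 0.1015 m, θ = 106.6°: d²x/dθ² = +0.023822 m.
a = ω²·d²x/dθ² = (493.5)²·(+0.023822) = +5802.6 m/s²;  |a| = 5802.6 m/s².

5800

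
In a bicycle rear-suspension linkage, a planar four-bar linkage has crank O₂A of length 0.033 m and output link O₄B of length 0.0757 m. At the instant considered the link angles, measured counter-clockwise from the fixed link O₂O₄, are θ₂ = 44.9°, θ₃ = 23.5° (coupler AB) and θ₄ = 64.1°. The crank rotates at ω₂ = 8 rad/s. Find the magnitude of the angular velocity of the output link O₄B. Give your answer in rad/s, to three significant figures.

ω₂ = 8 rad/s
Differentiating the loop-closure r₂e^{iθ₂}+r₃e^{iθ₃}=r₁+r₄e^{iθ₄} gives r₂ω₂e^{iθ₂}+r₃ω₃e^{iθ₃}=r₄ω₄e^{iθ₄}.
Eliminating the other unknown: ω₄ = r₂ω₂ sin(θ₂−θ₃) / [r₄ sin(θ₄−θ₃)].
Numerator sine = +0.36488; denominator sine = +0.65077.
Result = 0.033·8·(+0.36488) / (0.0757·(+0.65077)) = +1.9553 rad/s; magnitude 1.9553 rad/s.

1.96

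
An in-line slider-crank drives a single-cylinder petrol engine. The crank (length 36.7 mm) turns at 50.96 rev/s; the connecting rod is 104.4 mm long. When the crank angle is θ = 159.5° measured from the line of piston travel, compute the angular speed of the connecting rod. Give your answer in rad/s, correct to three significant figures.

ω = 320.2 rad/s (converted from 50.96 rev/s).
The rod makes angle φ with the slider axis where L sinφ = r sinθ; differentiating, L cosφ·φ̇ = r ω cosθ.
L cosφ = √(L² − r² sin²θ) = 0.10361 m.
|ω_rod| = r ω |cosθ| / √(L² − r² sin²θ) = 0.0367·320.2·0.93667/0.10361 = 106.24 rad/s.

106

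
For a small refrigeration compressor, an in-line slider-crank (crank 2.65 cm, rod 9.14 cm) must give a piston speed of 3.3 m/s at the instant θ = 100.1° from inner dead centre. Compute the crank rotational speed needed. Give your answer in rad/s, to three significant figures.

For an in-line slider-crank, |v_piston| = rω|sinθ|·[1 + r cosθ/√(L² − r² sin²θ)].
With r = 0.0265 m, L = 0.0914 m, θ = 100.1°: the bracketed kinematic factor |dx/dθ| = 0.024705 m.
ω = v/|dx/dθ| = 3.3/0.024705 = 133.57 rad/s.

134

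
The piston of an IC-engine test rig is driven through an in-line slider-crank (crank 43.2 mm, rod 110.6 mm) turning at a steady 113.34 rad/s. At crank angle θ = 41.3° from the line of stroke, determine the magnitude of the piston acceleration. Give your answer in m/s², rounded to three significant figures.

455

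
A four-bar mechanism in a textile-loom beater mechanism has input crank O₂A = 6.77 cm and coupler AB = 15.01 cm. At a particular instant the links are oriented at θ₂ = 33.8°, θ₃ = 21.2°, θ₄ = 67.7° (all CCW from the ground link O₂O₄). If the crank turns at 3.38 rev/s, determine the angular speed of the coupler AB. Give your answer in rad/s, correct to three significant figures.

ω₂ = 21.24 rad/s (from 3.38 rev/s).
Differentiating the loop-closure r₂e^{iθ₂}+r₃e^{iθ₃}=r₁+r₄e^{iθ₄} gives r₂ω₂e^{iθ₂}+r₃ω₃e^{iθ₃}=r₄ω₄e^{iθ₄}.
Eliminating the other unknown: ω₃ = r₂ω₂ sin(θ₄−θ₂) / [r₃ sin(θ₃−θ₄)].
Numerator sine = +0.55775; denominator sine = -0.72537.
Result = 0.0677·21.24·(+0.55775) / (0.1501·(-0.72537)) = -7.3651 rad/s; magnitude 7.3651 rad/s.

7.37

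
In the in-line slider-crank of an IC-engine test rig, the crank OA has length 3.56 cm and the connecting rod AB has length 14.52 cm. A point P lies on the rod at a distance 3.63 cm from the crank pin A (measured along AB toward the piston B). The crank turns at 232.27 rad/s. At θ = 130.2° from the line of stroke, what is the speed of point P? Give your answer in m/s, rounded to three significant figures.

7.26

ω = 232.3 rad/s.  Crank-pin speed |V_A| = rω = 8.2688 m/s, perpendicular to OA.
Rod angle: sinφ = −(r/L) sinθ ⇒ φ = -10.793°; ω_rod = −rω cosθ/√(L²−r²sin²θ) = +37.419 rad/s.
V_P = V_A + ω_rod × AP, with AP = 0.0363 m along the rod.
Components: V_Px = −rω sinθ − a·ω_rod·sinφ = -6.0613 m/s;  V_Py = rω cosθ + a·ω_rod·cosφ = -4.0029 m/s.
|V_P| = √(V_Px² + V_Py²) = 7.2638 m/s.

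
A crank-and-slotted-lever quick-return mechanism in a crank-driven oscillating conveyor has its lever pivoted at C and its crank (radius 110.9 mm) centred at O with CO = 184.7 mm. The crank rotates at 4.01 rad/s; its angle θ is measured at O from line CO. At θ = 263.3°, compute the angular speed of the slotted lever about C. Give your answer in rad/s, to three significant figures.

ω = 4.01 rad/s
Crank pin A relative to C: A = (d + r cosθ, r sinθ); lever angle φ = atan2(r sinθ, d + r cosθ).
Differentiating tanφ: φ̇ = rω(d cosθ + r)/(d² + r² + 2dr cosθ).
d² + r² + 2dr cosθ = |CA|² = 0.0416333 m²;  d cosθ + r = +0.089351 m.
|ω_lever| = |0.1109·4.01·+0.089351| / 0.0416333 = 0.95441 rad/s.

0.954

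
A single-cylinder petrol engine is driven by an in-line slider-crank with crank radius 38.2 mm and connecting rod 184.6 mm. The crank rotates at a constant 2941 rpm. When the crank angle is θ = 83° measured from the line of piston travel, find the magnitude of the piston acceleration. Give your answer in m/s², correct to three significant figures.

ω = 2π·2941/60 = 308 rad/s
x(θ) = r cosθ + √(L² − r² sin²θ); with ω constant, a = ω²·d²x/dθ².
d²x/dθ² = −r cosθ − r²(cos2θ)/√u − r⁴ sin²2θ/(4u^{3/2}),  u = L² − r² sin²θ = 0.0326396 m².
Substituting r = 0.0382 m, L = 0.1846 m, θ = 83°: d²x/dθ² = +0.0031765 m.
a = ω²·d²x/dθ² = (308)²·(+0.0031765) = +301.29 m/s²;  |a| = 301.29 m/s².

301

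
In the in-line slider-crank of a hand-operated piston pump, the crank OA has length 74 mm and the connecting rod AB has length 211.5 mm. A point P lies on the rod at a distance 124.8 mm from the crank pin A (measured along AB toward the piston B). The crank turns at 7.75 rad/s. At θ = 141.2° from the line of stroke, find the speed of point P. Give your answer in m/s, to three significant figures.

0.352

ω = 7.75 rad/s.  Crank-pin speed |V_A| = rω = 0.5735 m/s, perpendicular to OA.
Rod angle: sinφ = −(r/L) sinθ ⇒ φ = -12.664°; ω_rod = −rω cosθ/√(L²−r²sin²θ) = +2.1659 rad/s.
V_P = V_A + ω_rod × AP, with AP = 0.1248 m along the rod.
Components: V_Px = −rω sinθ − a·ω_rod·sinφ = -0.3001 m/s;  V_Py = rω cosθ + a·ω_rod·cosφ = -0.18322 m/s.
|V_P| = √(V_Px² + V_Py²) = 0.35161 m/s.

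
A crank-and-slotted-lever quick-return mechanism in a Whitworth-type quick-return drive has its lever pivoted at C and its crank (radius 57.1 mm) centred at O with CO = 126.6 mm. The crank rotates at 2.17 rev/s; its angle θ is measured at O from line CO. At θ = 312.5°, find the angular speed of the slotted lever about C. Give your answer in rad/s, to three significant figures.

ω = 13.63 rad/s (from 2.17 rev/s).
Crank pin A relative to C: A = (d + r cosθ, r sinθ); lever angle φ = atan2(r sinθ, d + r cosθ).
Differentiating tanφ: φ̇ = rω(d cosθ + r)/(d² + r² + 2dr cosθ).
d² + r² + 2dr cosθ = |CA|² = 0.0290555 m²;  d cosθ + r = +0.14263 m.
|ω_lever| = |0.0571·13.63·+0.14263| / 0.0290555 = 3.8217 rad/s.

3.82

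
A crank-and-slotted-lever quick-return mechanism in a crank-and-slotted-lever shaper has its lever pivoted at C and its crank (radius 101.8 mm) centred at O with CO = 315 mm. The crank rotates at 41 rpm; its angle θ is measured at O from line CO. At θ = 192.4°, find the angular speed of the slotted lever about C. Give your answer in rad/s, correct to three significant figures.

1.92

ω = 4.294 rad/s (from 41 rpm).
Crank pin A relative to C: A = (d + r cosθ, r sinθ); lever angle φ = atan2(r sinθ, d + r cosθ).
Differentiating tanφ: φ̇ = rω(d cosθ + r)/(d² + r² + 2dr cosθ).
d² + r² + 2dr cosθ = |CA|² = 0.0469503 m²;  d cosθ + r = -0.20585 m.
|ω_lever| = |0.1018·4.294·-0.20585| / 0.0469503 = 1.9164 rad/s.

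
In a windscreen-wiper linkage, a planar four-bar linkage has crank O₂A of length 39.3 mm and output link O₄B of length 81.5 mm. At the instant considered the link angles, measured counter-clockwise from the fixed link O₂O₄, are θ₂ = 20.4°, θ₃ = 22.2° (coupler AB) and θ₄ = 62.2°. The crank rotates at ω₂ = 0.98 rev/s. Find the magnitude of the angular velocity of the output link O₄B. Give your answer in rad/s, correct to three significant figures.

ω₂ = 6.158 rad/s (from 0.98 rev/s).
Differentiating the loop-closure r₂e^{iθ₂}+r₃e^{iθ₃}=r₁+r₄e^{iθ₄} gives r₂ω₂e^{iθ₂}+r₃ω₃e^{iθ₃}=r₄ω₄e^{iθ₄}.
Eliminating the other unknown: ω₄ = r₂ω₂ sin(θ₂−θ₃) / [r₄ sin(θ₄−θ₃)].
Numerator sine = -0.03141; denominator sine = +0.64279.
Result = 0.0393·6.158·(-0.03141) / (0.0815·(+0.64279)) = -0.14509 rad/s; magnitude 0.14509 rad/s.

0.145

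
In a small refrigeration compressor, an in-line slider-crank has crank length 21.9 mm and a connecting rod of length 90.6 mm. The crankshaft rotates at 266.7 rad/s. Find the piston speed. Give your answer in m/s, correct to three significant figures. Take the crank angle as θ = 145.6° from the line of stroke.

ω = 266.7 rad/s
For an in-line slider-crank, x = r cosθ + √(L² − r² sin²θ), so v = −rω sinθ·[1 + r cosθ/√(L² − r² sin²θ)].
With r = 0.0219 m, L = 0.0906 m, θ = 145.6°: √(L² − r² sin²θ) = 0.089751 m.
v = −0.0219·266.7·0.56497·[1 + 0.0219·-0.82511/0.089751] = -2.6355 m/s.
|v| = 2.6355 m/s.

2.64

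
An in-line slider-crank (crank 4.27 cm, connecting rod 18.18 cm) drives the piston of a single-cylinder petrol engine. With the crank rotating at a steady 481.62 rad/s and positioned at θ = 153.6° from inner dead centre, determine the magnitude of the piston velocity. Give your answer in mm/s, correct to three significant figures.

ω = 481.6 rad/s
For an in-line slider-crank, x = r cosθ + √(L² − r² sin²θ), so v = −rω sinθ·[1 + r cosθ/√(L² − r² sin²θ)].
With r = 0.0427 m, L = 0.1818 m, θ = 153.6°: √(L² − r² sin²θ) = 0.18081 m.
v = −0.0427·481.6·0.44464·[1 + 0.0427·-0.89571/0.18081] = -7.2097 m/s.
|v| = 7.2097 m/s = 7209.7 mm/s.

7210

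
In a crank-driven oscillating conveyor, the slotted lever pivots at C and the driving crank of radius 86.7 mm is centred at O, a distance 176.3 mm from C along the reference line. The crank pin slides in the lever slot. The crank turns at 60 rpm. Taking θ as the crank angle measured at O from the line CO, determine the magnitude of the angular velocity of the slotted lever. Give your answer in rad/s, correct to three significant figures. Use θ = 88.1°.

ω = 6.283 rad/s (from 60 rpm).
Crank pin A relative to C: A = (d + r cosθ, r sinθ); lever angle φ = atan2(r sinθ, d + r cosθ).
Differentiating tanφ: φ̇ = rω(d cosθ + r)/(d² + r² + 2dr cosθ).
d² + r² + 2dr cosθ = |CA|² = 0.0396121 m²;  d cosθ + r = +0.092545 m.
|ω_lever| = |0.0867·6.283·+0.092545| / 0.0396121 = 1.2727 rad/s.

1.27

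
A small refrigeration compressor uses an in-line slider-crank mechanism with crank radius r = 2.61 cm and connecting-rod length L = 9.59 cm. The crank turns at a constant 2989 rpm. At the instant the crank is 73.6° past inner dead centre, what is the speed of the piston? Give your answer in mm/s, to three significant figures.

8460

ω = 2π·2989/60 = 313 rad/s
For an in-line slider-crank, x = r cosθ + √(L² − r² sin²θ), so v = −rω sinθ·[1 + r cosθ/√(L² − r² sin²θ)].
With r = 0.0261 m, L = 0.0959 m, θ = 73.6°: √(L² − r² sin²θ) = 0.092574 m.
v = −0.0261·313·0.95931·[1 + 0.0261·0.28234/0.092574] = -8.461 m/s.
|v| = 8.461 m/s = 8461 mm/s.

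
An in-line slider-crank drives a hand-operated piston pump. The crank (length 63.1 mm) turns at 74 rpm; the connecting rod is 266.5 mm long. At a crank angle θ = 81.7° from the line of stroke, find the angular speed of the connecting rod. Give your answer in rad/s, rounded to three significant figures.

ω = 7.749 rad/s (converted from 74 rpm).
The rod makes angle φ with the slider axis where L sinφ = r sinθ; differentiating, L cosφ·φ̇ = r ω cosθ.
L cosφ = √(L² − r² sin²θ) = 0.25908 m.
|ω_rod| = r ω |cosθ| / √(L² − r² sin²θ) = 0.0631·7.749·0.14436/0.25908 = 0.27245 rad/s.

0.272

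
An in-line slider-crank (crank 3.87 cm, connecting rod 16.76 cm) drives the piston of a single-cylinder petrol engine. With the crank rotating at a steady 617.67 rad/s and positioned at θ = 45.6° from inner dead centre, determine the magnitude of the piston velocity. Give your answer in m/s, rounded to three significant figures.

19.9

ω = 617.7 rad/s
For an in-line slider-crank, x = r cosθ + √(L² − r² sin²θ), so v = −rω sinθ·[1 + r cosθ/√(L² − r² sin²θ)].
With r = 0.0387 m, L = 0.1676 m, θ = 45.6°: √(L² − r² sin²θ) = 0.1653 m.
v = −0.0387·617.7·0.71447·[1 + 0.0387·0.69966/0.1653] = -19.876 m/s.
|v| = 19.876 m/s.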